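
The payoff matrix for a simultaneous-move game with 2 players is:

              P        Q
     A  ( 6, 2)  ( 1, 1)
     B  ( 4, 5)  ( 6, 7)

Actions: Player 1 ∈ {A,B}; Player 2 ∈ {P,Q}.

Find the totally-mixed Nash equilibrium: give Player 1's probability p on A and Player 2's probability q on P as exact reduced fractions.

P1 indiff ⇒ q·6+(1-q)·1 = q·4+(1-q)·6 ⇒ q(2) = (1-q)(5) ⇒ q = 5/7
P2 indiff ⇒ p·2+(1-p)·5 = p·1+(1-p)·7 ⇒ p(1) = (1-p)(2) ⇒ p = 2/3

P1 mixes 2/3 on A; P2 mixes 5/7 on P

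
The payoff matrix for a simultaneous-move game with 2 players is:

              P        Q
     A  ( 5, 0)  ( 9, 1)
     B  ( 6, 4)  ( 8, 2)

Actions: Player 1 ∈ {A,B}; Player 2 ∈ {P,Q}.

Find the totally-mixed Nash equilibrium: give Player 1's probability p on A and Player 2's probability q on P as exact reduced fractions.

(p,q) = (2/3, 1/2)

P1 indiff ⇒ q·5+(1-q)·9 = q·6+(1-q)·8 ⇒ q(-1) = (1-q)(-1) ⇒ q = 1/2
P2 indiff ⇒ p·0+(1-p)·4 = p·1+(1-p)·2 ⇒ p(-1) = (1-p)(-2) ⇒ p = 2/3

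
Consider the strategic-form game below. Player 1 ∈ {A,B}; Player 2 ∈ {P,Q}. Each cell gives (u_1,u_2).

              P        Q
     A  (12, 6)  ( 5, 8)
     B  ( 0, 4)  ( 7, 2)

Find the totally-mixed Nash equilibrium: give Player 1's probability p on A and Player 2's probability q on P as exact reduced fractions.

P1 indiff ⇒ q·12+(1-q)·5 = q·0+(1-q)·7 ⇒ q(12) = (1-q)(2) ⇒ q = 1/7
P2 indiff ⇒ p·6+(1-p)·4 = p·8+(1-p)·2 ⇒ p(-2) = (1-p)(-2) ⇒ p = 1/2

p=1/2, q=1/7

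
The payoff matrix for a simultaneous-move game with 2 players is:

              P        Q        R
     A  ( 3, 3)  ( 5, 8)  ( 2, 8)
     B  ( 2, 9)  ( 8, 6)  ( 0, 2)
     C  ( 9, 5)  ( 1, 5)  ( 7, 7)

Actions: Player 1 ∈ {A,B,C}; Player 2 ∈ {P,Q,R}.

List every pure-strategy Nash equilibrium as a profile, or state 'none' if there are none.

(A,P): not NE [P1→C gives 9>3; P2→R gives 8>3]
(A,Q): not NE [P1→B gives 8>5]
(A,R): not NE [P1→C gives 7>2]
(B,P): not NE [P1→C gives 9>2]
(B,Q): not NE [P2→P gives 9>6]
(B,R): not NE [P1→C gives 7>0; P2→P gives 9>2]
(C,P): not NE [P2→R gives 7>5]
(C,Q): not NE [P1→B gives 8>1; P2→R gives 7>5]
(C,R): NE

NE set: (C,R)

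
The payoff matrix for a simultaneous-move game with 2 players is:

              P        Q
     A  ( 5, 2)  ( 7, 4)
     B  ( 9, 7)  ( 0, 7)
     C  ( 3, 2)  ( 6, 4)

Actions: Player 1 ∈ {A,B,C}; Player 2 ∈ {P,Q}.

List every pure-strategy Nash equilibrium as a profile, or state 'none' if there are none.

PSNE = {(A,Q), (B,P)}

(A,P): not NE [P1→B gives 9>5; P2→Q gives 4>2]
(A,Q): NE
(B,P): NE
(B,Q): not NE [P1→A gives 7>0]
(C,P): not NE [P1→B gives 9>3; P2→Q gives 4>2]
(C,Q): not NE [P1→A gives 7>6]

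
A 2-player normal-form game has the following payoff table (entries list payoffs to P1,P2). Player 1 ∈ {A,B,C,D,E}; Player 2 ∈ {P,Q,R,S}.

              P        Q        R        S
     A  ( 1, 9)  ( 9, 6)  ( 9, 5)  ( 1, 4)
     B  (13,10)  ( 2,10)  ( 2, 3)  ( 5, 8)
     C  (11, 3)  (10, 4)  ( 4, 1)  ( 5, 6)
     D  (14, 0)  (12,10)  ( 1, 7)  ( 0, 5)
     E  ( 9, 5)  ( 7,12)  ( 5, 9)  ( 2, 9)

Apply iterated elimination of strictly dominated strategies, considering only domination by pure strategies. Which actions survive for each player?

P2 drop R (Q beats it: A:6>5 B:10>3 C:4>1 D:10>7 E:12>9)
P1 drop A (C beats it: P:11>1 Q:10>9 S:5>1)
P1 drop E (C beats it: P:11>9 Q:10>7 S:5>2)
P1→{B,C,D} P2→{P,Q,S}

Survivors P1:{B,C,D} P2:{P,Q,S}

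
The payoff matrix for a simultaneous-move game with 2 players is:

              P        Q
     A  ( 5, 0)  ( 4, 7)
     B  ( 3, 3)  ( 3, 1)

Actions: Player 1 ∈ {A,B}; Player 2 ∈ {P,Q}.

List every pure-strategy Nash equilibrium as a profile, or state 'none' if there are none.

(A,P): not NE [P2→Q gives 7>0]
(A,Q): NE
(B,P): not NE [P1→A gives 5>3]
(B,Q): not NE [P1→A gives 4>3; P2→P gives 3>1]

Nash profiles: (A,Q)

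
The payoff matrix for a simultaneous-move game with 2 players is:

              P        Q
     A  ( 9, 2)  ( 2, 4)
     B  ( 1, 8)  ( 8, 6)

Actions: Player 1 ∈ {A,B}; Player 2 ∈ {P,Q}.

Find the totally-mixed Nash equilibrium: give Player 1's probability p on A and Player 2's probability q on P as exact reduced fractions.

P1 indiff ⇒ q·9+(1-q)·2 = q·1+(1-q)·8 ⇒ q(8) = (1-q)(6) ⇒ q = 3/7
P2 indiff ⇒ p·2+(1-p)·8 = p·4+(1-p)·6 ⇒ p(-2) = (1-p)(-2) ⇒ p = 1/2

p=1/2, q=3/7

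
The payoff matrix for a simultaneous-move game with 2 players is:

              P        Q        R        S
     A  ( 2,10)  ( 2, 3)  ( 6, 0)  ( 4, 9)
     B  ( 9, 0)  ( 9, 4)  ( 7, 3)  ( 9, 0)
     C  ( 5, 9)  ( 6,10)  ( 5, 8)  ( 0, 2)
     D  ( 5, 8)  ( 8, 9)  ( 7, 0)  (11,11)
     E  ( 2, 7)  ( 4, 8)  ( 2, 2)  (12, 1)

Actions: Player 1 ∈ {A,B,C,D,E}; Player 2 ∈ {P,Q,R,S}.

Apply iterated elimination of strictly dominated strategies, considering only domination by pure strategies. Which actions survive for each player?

P1 drop A (B beats it: P:9>2 Q:9>2 R:7>6 S:9>4)
P1 drop C (B beats it: P:9>5 Q:9>6 R:7>5 S:9>0)
P2 drop P (Q beats it: B:4>0 D:9>8 E:8>7)
P2 drop R (Q beats it: B:4>3 D:9>0 E:8>2)
P1→{B,D,E} P2→{Q,S}

IESDS → P1:{B,D,E} P2:{Q,S}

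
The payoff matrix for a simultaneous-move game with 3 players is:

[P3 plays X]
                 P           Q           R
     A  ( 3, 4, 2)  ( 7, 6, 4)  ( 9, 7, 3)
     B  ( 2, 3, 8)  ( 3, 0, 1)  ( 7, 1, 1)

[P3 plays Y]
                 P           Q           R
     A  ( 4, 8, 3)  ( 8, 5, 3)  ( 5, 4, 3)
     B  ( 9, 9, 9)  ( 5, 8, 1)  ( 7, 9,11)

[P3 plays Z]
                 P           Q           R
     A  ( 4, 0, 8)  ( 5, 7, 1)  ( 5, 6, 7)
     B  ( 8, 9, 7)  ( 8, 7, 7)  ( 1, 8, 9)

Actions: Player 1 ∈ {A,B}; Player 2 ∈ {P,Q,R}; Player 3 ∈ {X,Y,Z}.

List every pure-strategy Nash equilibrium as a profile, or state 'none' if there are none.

NE set: (B,P,Y), (B,R,Y)

(A,P,X): not NE [P2→R gives 7>4; P3→Z gives 8>2]
(A,P,Y): not NE [P1→B gives 9>4; P3→Z gives 8>3]
(A,P,Z): not NE [P1→B gives 8>4; P2→Q gives 7>0]
(A,Q,X): not NE [P2→R gives 7>6]
(A,Q,Y): not NE [P2→P gives 8>5; P3→X gives 4>3]
(A,Q,Z): not NE [P1→B gives 8>5; P3→X gives 4>1]
(A,R,X): not NE [P3→Z gives 7>3]
(A,R,Y): not NE [P1→B gives 7>5; P2→P gives 8>4; P3→Z gives 7>3]
(A,R,Z): not NE [P2→Q gives 7>6]
(B,P,X): not NE [P1→A gives 3>2; P3→Y gives 9>8]
(B,P,Y): NE
(B,P,Z): not NE [P3→Y gives 9>7]
(B,Q,X): not NE [P1→A gives 7>3; P2→P gives 3>0; P3→Z gives 7>1]
(B,Q,Y): not NE [P1→A gives 8>5; P2→R gives 9>8; P3→Z gives 7>1]
(B,Q,Z): not NE [P2→P gives 9>7]
(B,R,X): not NE [P1→A gives 9>7; P2→P gives 3>1; P3→Y gives 11>1]
(B,R,Y): NE
(B,R,Z): not NE [P1→A gives 5>1; P2→P gives 9>8; P3→Y gives 11>9]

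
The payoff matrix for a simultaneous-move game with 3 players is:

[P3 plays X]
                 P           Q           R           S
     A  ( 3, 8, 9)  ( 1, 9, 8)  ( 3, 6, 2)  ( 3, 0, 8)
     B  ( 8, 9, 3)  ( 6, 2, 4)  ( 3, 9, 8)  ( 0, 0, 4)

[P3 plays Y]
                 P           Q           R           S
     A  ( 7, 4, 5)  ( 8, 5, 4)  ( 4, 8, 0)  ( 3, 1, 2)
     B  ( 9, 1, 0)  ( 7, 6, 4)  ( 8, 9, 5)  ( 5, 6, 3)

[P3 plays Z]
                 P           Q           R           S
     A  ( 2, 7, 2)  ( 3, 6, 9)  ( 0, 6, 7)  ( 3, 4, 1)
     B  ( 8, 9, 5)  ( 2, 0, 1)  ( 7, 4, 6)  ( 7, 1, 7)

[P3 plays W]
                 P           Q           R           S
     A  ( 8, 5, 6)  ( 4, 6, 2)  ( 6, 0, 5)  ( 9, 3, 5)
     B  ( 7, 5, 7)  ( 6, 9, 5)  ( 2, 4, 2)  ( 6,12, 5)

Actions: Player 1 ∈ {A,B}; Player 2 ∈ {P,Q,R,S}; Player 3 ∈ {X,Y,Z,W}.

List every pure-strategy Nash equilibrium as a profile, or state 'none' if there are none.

(A,P,X): not NE [P1→B gives 8>3; P2→Q gives 9>8]
(A,P,Y): not NE [P1→B gives 9>7; P2→R gives 8>4; P3→X gives 9>5]
(A,P,Z): not NE [P1→B gives 8>2; P3→X gives 9>2]
(A,P,W): not NE [P2→Q gives 6>5; P3→X gives 9>6]
(A,Q,X): not NE [P1→B gives 6>1; P3→Z gives 9>8]
(A,Q,Y): not NE [P2→R gives 8>5; P3→Z gives 9>4]
(A,Q,Z): not NE [P2→P gives 7>6]
(A,Q,W): not NE [P1→B gives 6>4; P3→Z gives 9>2]
(A,R,X): not NE [P2→Q gives 9>6; P3→Z gives 7>2]
(A,R,Y): not NE [P1→B gives 8>4; P3→Z gives 7>0]
(A,R,Z): not NE [P1→B gives 7>0; P2→P gives 7>6]
(A,R,W): not NE [P2→Q gives 6>0; P3→Z gives 7>5]
(A,S,X): not NE [P2→Q gives 9>0]
(A,S,Y): not NE [P1→B gives 5>3; P2→R gives 8>1; P3→X gives 8>2]
(A,S,Z): not NE [P1→B gives 7>3; P2→P gives 7>4; P3→X gives 8>1]
(A,S,W): not NE [P2→Q gives 6>3; P3→X gives 8>5]
(B,P,X): not NE [P3→W gives 7>3]
(B,P,Y): not NE [P2→R gives 9>1; P3→W gives 7>0]
(B,P,Z): not NE [P3→W gives 7>5]
(B,P,W): not NE [P1→A gives 8>7; P2→S gives 12>5]
(B,Q,X): not NE [P2→R gives 9>2; P3→W gives 5>4]
(B,Q,Y): not NE [P1→A gives 8>7; P2→R gives 9>6; P3→W gives 5>4]
(B,Q,Z): not NE [P1→A gives 3>2; P2→P gives 9>0; P3→W gives 5>1]
(B,Q,W): not NE [P2→S gives 12>9]
(B,R,X): NE
(B,R,Y): not NE [P3→X gives 8>5]
(B,R,Z): not NE [P2→P gives 9>4; P3→X gives 8>6]
(B,R,W): not NE [P1→A gives 6>2; P2→S gives 12>4; P3→X gives 8>2]
(B,S,X): not NE [P1→A gives 3>0; P2→R gives 9>0; P3→Z gives 7>4]
(B,S,Y): not NE [P2→R gives 9>6; P3→Z gives 7>3]
(B,S,Z): not NE [P2→P gives 9>1]
(B,S,W): not NE [P1→A gives 9>6; P3→Z gives 7>5]

NE set: (B,R,X)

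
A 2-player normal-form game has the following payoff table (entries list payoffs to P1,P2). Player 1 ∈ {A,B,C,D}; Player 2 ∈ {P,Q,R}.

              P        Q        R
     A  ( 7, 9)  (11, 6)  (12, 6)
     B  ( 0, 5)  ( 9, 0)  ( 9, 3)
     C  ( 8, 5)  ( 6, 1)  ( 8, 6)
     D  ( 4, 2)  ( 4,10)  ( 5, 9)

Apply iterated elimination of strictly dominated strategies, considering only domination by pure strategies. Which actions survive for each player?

Remaining: P1:{A,C} P2:{P,R}

P1 drop B (A beats it: P:7>0 Q:11>9 R:12>9)
P1 drop D (A beats it: P:7>4 Q:11>4 R:12>5)
P2 drop Q (P beats it: A:9>6 C:5>1)
P1→{A,C} P2→{P,R}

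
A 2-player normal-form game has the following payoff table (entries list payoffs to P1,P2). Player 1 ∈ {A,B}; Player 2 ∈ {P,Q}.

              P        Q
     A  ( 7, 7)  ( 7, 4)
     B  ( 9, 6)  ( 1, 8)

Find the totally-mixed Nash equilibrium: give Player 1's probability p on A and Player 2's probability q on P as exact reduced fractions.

p=2/5, q=3/4

P1 indiff ⇒ q·7+(1-q)·7 = q·9+(1-q)·1 ⇒ q(-2) = (1-q)(-6) ⇒ q = 3/4
P2 indiff ⇒ p·7+(1-p)·6 = p·4+(1-p)·8 ⇒ p(3) = (1-p)(2) ⇒ p = 2/5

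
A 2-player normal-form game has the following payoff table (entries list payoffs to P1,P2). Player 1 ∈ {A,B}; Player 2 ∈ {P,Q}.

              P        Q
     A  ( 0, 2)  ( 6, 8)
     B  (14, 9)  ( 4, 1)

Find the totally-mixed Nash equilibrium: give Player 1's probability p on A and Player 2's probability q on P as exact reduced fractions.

p=4/7, q=1/8

P1 indiff ⇒ q·0+(1-q)·6 = q·14+(1-q)·4 ⇒ q(-14) = (1-q)(-2) ⇒ q = 1/8
P2 indiff ⇒ p·2+(1-p)·9 = p·8+(1-p)·1 ⇒ p(-6) = (1-p)(-8) ⇒ p = 4/7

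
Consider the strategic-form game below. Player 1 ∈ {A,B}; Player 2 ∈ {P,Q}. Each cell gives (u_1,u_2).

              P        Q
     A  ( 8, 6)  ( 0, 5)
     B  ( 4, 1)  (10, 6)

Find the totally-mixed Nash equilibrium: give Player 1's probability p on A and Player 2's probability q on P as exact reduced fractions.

P1 indiff ⇒ q·8+(1-q)·0 = q·4+(1-q)·10 ⇒ q(4) = (1-q)(10) ⇒ q = 5/7
P2 indiff ⇒ p·6+(1-p)·1 = p·5+(1-p)·6 ⇒ p(1) = (1-p)(5) ⇒ p = 5/6

(p,q) = (5/6, 5/7)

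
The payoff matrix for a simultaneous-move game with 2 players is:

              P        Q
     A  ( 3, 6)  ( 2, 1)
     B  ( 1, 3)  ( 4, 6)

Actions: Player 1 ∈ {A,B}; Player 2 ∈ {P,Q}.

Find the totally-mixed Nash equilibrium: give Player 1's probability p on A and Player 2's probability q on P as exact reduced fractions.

P1 indiff ⇒ q·3+(1-q)·2 = q·1+(1-q)·4 ⇒ q(2) = (1-q)(2) ⇒ q = 1/2
P2 indiff ⇒ p·6+(1-p)·3 = p·1+(1-p)·6 ⇒ p(5) = (1-p)(3) ⇒ p = 3/8

P1 mixes 3/8 on A; P2 mixes 1/2 on P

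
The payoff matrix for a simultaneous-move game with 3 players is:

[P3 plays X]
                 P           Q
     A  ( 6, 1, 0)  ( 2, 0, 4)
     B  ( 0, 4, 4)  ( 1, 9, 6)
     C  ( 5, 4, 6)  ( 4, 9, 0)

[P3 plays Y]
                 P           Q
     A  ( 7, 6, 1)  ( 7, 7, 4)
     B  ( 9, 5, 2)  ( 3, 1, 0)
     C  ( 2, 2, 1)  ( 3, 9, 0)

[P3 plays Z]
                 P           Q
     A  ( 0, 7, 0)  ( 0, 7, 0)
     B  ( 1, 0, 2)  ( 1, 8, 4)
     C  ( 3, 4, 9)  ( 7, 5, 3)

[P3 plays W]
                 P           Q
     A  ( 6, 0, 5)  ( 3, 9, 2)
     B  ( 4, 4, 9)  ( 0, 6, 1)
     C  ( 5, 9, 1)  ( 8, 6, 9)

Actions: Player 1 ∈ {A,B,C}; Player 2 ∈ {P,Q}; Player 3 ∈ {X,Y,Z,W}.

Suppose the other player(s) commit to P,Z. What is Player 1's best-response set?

P1 best: {C}

u_1(A vs P,Z) = 0
u_1(B vs P,Z) = 1
u_1(C vs P,Z) = 3
max payoff 3 at {C}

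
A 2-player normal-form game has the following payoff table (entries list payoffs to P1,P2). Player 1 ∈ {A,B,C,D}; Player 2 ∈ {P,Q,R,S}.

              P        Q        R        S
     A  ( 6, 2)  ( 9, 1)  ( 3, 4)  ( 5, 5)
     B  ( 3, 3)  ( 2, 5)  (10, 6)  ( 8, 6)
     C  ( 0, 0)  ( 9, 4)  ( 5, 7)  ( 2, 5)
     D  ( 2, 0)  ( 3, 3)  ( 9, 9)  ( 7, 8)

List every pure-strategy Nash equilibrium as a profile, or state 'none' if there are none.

(A,P): not NE [P2→S gives 5>2]
(A,Q): not NE [P2→S gives 5>1]
(A,R): not NE [P1→B gives 10>3; P2→S gives 5>4]
(A,S): not NE [P1→B gives 8>5]
(B,P): not NE [P1→A gives 6>3; P2→S gives 6>3]
(B,Q): not NE [P1→C gives 9>2; P2→S gives 6>5]
(B,R): NE
(B,S): NE
(C,P): not NE [P1→A gives 6>0; P2→R gives 7>0]
(C,Q): not NE [P2→R gives 7>4]
(C,R): not NE [P1→B gives 10>5]
(C,S): not NE [P1→B gives 8>2; P2→R gives 7>5]
(D,P): not NE [P1→A gives 6>2; P2→R gives 9>0]
(D,Q): not NE [P1→C gives 9>3; P2→R gives 9>3]
(D,R): not NE [P1→B gives 10>9]
(D,S): not NE [P1→B gives 8>7; P2→R gives 9>8]

Nash profiles: (B,R), (B,S)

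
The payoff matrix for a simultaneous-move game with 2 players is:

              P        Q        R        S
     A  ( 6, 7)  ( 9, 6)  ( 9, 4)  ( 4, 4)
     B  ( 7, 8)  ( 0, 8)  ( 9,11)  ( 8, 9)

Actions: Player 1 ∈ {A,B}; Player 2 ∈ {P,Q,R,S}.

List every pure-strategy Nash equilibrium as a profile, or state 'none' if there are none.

PSNE = {(B,R)}

(A,P): not NE [P1→B gives 7>6]
(A,Q): not NE [P2→P gives 7>6]
(A,R): not NE [P2→P gives 7>4]
(A,S): not NE [P1→B gives 8>4; P2→P gives 7>4]
(B,P): not NE [P2→R gives 11>8]
(B,Q): not NE [P1→A gives 9>0; P2→R gives 11>8]
(B,R): NE
(B,S): not NE [P2→R gives 11>9]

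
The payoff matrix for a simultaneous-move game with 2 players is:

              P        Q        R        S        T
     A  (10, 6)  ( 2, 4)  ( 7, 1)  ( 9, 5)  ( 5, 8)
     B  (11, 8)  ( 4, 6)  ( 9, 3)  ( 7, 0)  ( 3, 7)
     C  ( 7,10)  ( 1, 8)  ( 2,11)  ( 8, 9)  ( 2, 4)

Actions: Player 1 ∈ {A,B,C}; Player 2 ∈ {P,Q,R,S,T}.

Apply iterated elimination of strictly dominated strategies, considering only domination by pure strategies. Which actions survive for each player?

IESDS → P1:{A,B} P2:{P,T}

P1 drop C (A beats it: P:10>7 Q:2>1 R:7>2 S:9>8 T:5>2)
P2 drop Q (P beats it: A:6>4 B:8>6)
P2 drop R (P beats it: A:6>1 B:8>3)
P2 drop S (P beats it: A:6>5 B:8>0)
P1→{A,B} P2→{P,T}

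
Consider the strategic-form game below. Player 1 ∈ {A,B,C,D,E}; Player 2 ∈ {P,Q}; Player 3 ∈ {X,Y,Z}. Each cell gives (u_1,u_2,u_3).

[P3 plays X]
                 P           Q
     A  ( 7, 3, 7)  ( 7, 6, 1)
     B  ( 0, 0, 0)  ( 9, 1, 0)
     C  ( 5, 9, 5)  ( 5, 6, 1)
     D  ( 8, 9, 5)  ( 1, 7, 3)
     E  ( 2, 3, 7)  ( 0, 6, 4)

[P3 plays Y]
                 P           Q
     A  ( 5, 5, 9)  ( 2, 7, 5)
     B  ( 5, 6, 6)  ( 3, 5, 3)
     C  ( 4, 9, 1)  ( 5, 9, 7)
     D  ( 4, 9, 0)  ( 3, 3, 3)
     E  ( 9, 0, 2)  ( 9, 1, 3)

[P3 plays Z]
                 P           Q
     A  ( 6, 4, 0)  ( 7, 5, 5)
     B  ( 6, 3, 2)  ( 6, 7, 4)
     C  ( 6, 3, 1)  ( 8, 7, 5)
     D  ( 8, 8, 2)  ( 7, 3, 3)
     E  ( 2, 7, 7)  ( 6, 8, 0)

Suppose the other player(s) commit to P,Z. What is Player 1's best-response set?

u_1(A vs P,Z) = 6
u_1(B vs P,Z) = 6
u_1(C vs P,Z) = 6
u_1(D vs P,Z) = 8
u_1(E vs P,Z) = 2
max payoff 8 at {D}

BR_1 = {D}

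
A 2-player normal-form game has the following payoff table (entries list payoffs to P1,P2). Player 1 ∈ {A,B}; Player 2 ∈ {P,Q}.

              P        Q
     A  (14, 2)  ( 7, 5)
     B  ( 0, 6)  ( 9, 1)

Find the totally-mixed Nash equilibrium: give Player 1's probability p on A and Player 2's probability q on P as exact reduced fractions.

P1 mixes 5/8 on A; P2 mixes 1/8 on P

P1 indiff ⇒ q·14+(1-q)·7 = q·0+(1-q)·9 ⇒ q(14) = (1-q)(2) ⇒ q = 1/8
P2 indiff ⇒ p·2+(1-p)·6 = p·5+(1-p)·1 ⇒ p(-3) = (1-p)(-5) ⇒ p = 5/8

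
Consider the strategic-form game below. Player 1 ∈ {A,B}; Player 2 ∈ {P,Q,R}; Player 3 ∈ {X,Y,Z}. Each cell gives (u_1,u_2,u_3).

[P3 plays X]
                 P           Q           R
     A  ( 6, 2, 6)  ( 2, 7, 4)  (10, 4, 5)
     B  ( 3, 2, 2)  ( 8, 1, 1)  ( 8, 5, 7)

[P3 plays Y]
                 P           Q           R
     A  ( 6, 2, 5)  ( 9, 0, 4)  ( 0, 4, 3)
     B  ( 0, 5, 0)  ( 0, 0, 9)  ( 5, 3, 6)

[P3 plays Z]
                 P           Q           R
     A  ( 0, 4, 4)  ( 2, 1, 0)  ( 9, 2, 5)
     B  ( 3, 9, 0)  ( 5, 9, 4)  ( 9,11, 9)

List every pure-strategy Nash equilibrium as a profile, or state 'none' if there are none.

PSNE = {(B,R,Z)}

(A,P,X): not NE [P2→Q gives 7>2]
(A,P,Y): not NE [P2→R gives 4>2; P3→X gives 6>5]
(A,P,Z): not NE [P1→B gives 3>0; P3→X gives 6>4]
(A,Q,X): not NE [P1→B gives 8>2]
(A,Q,Y): not NE [P2→R gives 4>0]
(A,Q,Z): not NE [P1→B gives 5>2; P2→P gives 4>1; P3→Y gives 4>0]
(A,R,X): not NE [P2→Q gives 7>4]
(A,R,Y): not NE [P1→B gives 5>0; P3→Z gives 5>3]
(A,R,Z): not NE [P2→P gives 4>2]
(B,P,X): not NE [P1→A gives 6>3; P2→R gives 5>2]
(B,P,Y): not NE [P1→A gives 6>0; P3→X gives 2>0]
(B,P,Z): not NE [P2→R gives 11>9; P3→X gives 2>0]
(B,Q,X): not NE [P2→R gives 5>1; P3→Y gives 9>1]
(B,Q,Y): not NE [P1→A gives 9>0; P2→P gives 5>0]
(B,Q,Z): not NE [P2→R gives 11>9; P3→Y gives 9>4]
(B,R,X): not NE [P1→A gives 10>8; P3→Z gives 9>7]
(B,R,Y): not NE [P2→P gives 5>3; P3→Z gives 9>6]
(B,R,Z): NE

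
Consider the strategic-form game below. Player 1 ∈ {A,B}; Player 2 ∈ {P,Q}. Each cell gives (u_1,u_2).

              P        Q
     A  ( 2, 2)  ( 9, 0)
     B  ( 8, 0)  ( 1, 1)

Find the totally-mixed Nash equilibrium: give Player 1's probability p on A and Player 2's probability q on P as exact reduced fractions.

P1 indiff ⇒ q·2+(1-q)·9 = q·8+(1-q)·1 ⇒ q(-6) = (1-q)(-8) ⇒ q = 4/7
P2 indiff ⇒ p·2+(1-p)·0 = p·0+(1-p)·1 ⇒ p(2) = (1-p)(1) ⇒ p = 1/3

p=1/3, q=4/7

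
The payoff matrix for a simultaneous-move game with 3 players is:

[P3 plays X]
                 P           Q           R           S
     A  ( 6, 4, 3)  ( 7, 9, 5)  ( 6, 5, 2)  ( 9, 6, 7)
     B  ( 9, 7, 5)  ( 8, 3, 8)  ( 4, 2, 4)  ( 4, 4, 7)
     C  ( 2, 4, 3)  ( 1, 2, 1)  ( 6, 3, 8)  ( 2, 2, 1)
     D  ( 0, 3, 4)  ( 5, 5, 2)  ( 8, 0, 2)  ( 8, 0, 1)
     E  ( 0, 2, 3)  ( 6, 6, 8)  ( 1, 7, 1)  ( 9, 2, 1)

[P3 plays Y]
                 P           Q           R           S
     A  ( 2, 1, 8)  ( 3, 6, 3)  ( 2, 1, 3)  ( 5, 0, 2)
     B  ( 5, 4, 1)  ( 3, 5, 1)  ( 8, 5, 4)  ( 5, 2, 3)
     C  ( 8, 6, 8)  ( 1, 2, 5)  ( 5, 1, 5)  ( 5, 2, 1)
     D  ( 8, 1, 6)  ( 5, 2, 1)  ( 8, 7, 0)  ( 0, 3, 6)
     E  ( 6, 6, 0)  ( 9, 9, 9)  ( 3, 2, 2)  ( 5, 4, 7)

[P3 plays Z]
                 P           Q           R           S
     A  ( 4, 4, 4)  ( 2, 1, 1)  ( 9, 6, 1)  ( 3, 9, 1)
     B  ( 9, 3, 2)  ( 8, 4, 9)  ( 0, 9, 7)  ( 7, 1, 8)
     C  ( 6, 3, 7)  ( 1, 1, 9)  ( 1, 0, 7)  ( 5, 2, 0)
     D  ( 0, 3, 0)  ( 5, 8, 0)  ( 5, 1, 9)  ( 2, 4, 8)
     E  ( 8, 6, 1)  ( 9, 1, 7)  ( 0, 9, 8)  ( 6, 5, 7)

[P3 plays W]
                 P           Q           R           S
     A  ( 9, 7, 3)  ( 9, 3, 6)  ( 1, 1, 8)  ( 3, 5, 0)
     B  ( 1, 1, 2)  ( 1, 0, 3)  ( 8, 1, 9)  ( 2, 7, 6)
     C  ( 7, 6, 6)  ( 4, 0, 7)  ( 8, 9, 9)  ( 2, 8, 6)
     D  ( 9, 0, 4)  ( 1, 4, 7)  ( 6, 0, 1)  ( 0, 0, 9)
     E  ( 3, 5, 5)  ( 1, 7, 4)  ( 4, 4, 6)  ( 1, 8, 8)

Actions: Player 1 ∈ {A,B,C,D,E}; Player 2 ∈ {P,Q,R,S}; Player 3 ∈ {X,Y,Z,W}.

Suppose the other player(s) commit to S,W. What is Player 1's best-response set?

u_1(A vs S,W) = 3
u_1(B vs S,W) = 2
u_1(C vs S,W) = 2
u_1(D vs S,W) = 0
u_1(E vs S,W) = 1
max payoff 3 at {A}

P1 best: {A}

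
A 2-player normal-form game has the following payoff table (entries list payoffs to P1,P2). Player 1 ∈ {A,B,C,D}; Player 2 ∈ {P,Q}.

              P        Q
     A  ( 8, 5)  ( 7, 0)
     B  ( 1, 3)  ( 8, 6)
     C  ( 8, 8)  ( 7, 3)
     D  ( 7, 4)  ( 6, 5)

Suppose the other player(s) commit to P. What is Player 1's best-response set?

P1 best: {A,C}

u_1(A vs P) = 8
u_1(B vs P) = 1
u_1(C vs P) = 8
u_1(D vs P) = 7
max payoff 8 at {A,C}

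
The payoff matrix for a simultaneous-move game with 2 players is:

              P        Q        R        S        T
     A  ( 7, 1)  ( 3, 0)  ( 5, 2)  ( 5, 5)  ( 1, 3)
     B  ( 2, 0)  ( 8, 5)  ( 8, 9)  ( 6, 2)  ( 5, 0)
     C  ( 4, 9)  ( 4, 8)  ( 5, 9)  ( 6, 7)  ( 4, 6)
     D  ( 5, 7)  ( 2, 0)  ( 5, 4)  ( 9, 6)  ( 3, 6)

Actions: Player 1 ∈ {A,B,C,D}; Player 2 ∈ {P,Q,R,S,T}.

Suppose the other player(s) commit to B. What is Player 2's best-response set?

BR_2 = {R}

u_2(P vs B) = 0
u_2(Q vs B) = 5
u_2(R vs B) = 9
u_2(S vs B) = 2
u_2(T vs B) = 0
max payoff 9 at {R}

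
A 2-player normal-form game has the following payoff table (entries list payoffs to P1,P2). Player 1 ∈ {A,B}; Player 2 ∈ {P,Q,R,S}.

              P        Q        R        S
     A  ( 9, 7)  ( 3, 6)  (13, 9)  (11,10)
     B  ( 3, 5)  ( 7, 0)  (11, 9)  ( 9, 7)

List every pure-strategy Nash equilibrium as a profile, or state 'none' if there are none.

PSNE = {(A,S)}

(A,P): not NE [P2→S gives 10>7]
(A,Q): not NE [P1→B gives 7>3; P2→S gives 10>6]
(A,R): not NE [P2→S gives 10>9]
(A,S): NE
(B,P): not NE [P1→A gives 9>3; P2→R gives 9>5]
(B,Q): not NE [P2→R gives 9>0]
(B,R): not NE [P1→A gives 13>11]
(B,S): not NE [P1→A gives 11>9; P2→R gives 9>7]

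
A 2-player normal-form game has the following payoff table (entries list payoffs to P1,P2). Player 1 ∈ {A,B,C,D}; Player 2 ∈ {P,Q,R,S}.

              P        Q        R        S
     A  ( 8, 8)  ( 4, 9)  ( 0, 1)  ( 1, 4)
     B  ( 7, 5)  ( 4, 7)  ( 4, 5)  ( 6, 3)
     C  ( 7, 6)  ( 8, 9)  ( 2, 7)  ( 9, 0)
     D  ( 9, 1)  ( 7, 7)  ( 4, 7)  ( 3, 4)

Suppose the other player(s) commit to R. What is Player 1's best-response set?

u_1(A vs R) = 0
u_1(B vs R) = 4
u_1(C vs R) = 2
u_1(D vs R) = 4
max payoff 4 at {B,D}

argmax u_1 = {B,D}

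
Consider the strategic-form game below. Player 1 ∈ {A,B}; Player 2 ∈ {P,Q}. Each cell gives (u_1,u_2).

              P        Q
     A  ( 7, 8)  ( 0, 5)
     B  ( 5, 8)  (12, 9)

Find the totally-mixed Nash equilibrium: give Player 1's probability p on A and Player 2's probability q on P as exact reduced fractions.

P1 indiff ⇒ q·7+(1-q)·0 = q·5+(1-q)·12 ⇒ q(2) = (1-q)(12) ⇒ q = 6/7
P2 indiff ⇒ p·8+(1-p)·8 = p·5+(1-p)·9 ⇒ p(3) = (1-p)(1) ⇒ p = 1/4

P1 mixes 1/4 on A; P2 mixes 6/7 on P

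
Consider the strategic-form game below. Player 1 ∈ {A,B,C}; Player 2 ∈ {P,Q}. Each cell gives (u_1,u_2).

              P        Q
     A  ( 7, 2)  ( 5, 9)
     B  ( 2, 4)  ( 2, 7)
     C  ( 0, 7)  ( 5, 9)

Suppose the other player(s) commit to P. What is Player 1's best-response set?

u_1(A vs P) = 7
u_1(B vs P) = 2
u_1(C vs P) = 0
max payoff 7 at {A}

P1 best: {A}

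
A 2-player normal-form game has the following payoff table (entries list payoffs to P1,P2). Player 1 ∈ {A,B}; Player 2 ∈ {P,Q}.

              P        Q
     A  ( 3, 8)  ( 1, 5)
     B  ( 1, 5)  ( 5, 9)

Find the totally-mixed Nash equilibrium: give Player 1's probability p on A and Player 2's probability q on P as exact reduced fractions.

(p,q) = (4/7, 2/3)

P1 indiff ⇒ q·3+(1-q)·1 = q·1+(1-q)·5 ⇒ q(2) = (1-q)(4) ⇒ q = 2/3
P2 indiff ⇒ p·8+(1-p)·5 = p·5+(1-p)·9 ⇒ p(3) = (1-p)(4) ⇒ p = 4/7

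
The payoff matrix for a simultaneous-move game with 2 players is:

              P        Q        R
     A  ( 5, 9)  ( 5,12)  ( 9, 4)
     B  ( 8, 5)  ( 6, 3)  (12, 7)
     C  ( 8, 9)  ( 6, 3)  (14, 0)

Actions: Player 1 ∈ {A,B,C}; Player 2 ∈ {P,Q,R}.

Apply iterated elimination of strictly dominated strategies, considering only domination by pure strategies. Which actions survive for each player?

P1 drop A (B beats it: P:8>5 Q:6>5 R:12>9)
P2 drop Q (P beats it: B:5>3 C:9>3)
P1→{B,C} P2→{P,R}

IESDS → P1:{B,C} P2:{P,R}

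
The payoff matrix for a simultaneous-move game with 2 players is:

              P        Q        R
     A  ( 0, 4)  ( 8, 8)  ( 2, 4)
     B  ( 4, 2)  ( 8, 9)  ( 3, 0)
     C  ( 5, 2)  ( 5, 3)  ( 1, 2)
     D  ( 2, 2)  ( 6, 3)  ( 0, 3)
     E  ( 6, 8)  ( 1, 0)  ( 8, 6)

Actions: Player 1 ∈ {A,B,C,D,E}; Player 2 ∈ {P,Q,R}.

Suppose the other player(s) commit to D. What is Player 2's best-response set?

BR_2 = {Q,R}

u_2(P vs D) = 2
u_2(Q vs D) = 3
u_2(R vs D) = 3
max payoff 3 at {Q,R}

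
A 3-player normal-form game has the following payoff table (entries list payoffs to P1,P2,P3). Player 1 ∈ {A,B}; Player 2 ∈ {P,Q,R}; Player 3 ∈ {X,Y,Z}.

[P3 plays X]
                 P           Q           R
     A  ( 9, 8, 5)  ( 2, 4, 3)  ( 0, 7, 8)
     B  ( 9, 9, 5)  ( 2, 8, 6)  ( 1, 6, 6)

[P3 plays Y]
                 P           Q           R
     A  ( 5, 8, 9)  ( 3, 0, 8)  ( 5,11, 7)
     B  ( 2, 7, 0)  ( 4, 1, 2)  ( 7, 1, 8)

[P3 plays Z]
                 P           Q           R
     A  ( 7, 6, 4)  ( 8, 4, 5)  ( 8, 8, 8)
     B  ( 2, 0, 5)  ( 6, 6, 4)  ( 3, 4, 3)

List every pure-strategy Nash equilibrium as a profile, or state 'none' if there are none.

Nash profiles: (A,R,Z), (B,P,X)

(A,P,X): not NE [P3→Y gives 9>5]
(A,P,Y): not NE [P2→R gives 11>8]
(A,P,Z): not NE [P2→R gives 8>6; P3→Y gives 9>4]
(A,Q,X): not NE [P2→P gives 8>4; P3→Y gives 8>3]
(A,Q,Y): not NE [P1→B gives 4>3; P2→R gives 11>0]
(A,Q,Z): not NE [P2→R gives 8>4; P3→Y gives 8>5]
(A,R,X): not NE [P1→B gives 1>0; P2→P gives 8>7]
(A,R,Y): not NE [P1→B gives 7>5; P3→Z gives 8>7]
(A,R,Z): NE
(B,P,X): NE
(B,P,Y): not NE [P1→A gives 5>2; P3→Z gives 5>0]
(B,P,Z): not NE [P1→A gives 7>2; P2→Q gives 6>0]
(B,Q,X): not NE [P2→P gives 9>8]
(B,Q,Y): not NE [P2→P gives 7>1; P3→X gives 6>2]
(B,Q,Z): not NE [P1→A gives 8>6; P3→X gives 6>4]
(B,R,X): not NE [P2→P gives 9>6; P3→Y gives 8>6]
(B,R,Y): not NE [P2→P gives 7>1]
(B,R,Z): not NE [P1→A gives 8>3; P2→Q gives 6>4; P3→Y gives 8>3]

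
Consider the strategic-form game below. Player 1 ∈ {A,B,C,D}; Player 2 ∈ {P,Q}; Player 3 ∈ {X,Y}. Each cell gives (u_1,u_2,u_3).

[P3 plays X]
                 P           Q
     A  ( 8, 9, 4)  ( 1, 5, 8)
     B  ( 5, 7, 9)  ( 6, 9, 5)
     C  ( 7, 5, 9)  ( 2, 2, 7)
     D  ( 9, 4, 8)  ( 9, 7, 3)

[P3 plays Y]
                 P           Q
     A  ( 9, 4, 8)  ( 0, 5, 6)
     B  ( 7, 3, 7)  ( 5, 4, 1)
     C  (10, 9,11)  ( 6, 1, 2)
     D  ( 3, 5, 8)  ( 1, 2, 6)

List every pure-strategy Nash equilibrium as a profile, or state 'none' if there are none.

Nash profiles: (C,P,Y)

(A,P,X): not NE [P1→D gives 9>8; P3→Y gives 8>4]
(A,P,Y): not NE [P1→C gives 10>9; P2→Q gives 5>4]
(A,Q,X): not NE [P1→D gives 9>1; P2→P gives 9>5]
(A,Q,Y): not NE [P1→C gives 6>0; P3→X gives 8>6]
(B,P,X): not NE [P1→D gives 9>5; P2→Q gives 9>7]
(B,P,Y): not NE [P1→C gives 10>7; P2→Q gives 4>3; P3→X gives 9>7]
(B,Q,X): not NE [P1→D gives 9>6]
(B,Q,Y): not NE [P1→C gives 6>5; P3→X gives 5>1]
(C,P,X): not NE [P1→D gives 9>7; P3→Y gives 11>9]
(C,P,Y): NE
(C,Q,X): not NE [P1→D gives 9>2; P2→P gives 5>2]
(C,Q,Y): not NE [P2→P gives 9>1; P3→X gives 7>2]
(D,P,X): not NE [P2→Q gives 7>4]
(D,P,Y): not NE [P1→C gives 10>3]
(D,Q,X): not NE [P3→Y gives 6>3]
(D,Q,Y): not NE [P1→C gives 6>1; P2→P gives 5>2]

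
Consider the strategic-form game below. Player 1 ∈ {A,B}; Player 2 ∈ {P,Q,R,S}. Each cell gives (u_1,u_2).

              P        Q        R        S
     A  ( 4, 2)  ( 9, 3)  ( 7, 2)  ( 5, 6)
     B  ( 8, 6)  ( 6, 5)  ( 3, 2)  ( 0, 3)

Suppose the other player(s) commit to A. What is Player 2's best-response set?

u_2(P vs A) = 2
u_2(Q vs A) = 3
u_2(R vs A) = 2
u_2(S vs A) = 6
max payoff 6 at {S}

argmax u_2 = {S}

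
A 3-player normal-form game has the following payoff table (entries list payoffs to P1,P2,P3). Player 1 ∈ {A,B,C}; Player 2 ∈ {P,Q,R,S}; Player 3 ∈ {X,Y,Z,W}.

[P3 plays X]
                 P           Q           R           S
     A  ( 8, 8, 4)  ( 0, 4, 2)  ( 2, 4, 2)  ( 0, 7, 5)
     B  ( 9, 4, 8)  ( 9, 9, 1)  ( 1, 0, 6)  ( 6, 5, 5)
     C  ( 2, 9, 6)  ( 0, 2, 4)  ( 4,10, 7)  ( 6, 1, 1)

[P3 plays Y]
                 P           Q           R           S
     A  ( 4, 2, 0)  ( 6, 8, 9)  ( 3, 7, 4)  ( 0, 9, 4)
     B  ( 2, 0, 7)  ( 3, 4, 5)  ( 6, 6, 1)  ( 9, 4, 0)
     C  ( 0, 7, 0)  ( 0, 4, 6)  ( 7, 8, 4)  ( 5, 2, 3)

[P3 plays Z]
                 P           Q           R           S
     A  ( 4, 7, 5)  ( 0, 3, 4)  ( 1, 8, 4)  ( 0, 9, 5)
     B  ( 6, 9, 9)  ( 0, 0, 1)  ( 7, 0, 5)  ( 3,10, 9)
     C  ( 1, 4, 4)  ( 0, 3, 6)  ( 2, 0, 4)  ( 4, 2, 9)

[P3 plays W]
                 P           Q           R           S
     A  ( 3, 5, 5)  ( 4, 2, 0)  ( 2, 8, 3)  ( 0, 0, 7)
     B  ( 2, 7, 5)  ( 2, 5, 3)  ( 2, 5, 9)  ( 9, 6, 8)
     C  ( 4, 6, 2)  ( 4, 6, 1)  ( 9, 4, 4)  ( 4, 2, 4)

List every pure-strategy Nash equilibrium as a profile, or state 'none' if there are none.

Nash profiles: (C,R,X)

(A,P,X): not NE [P1→B gives 9>8; P3→W gives 5>4]
(A,P,Y): not NE [P2→S gives 9>2; P3→W gives 5>0]
(A,P,Z): not NE [P1→B gives 6>4; P2→S gives 9>7]
(A,P,W): not NE [P1→C gives 4>3; P2→R gives 8>5]
(A,Q,X): not NE [P1→B gives 9>0; P2→P gives 8>4; P3→Y gives 9>2]
(A,Q,Y): not NE [P2→S gives 9>8]
(A,Q,Z): not NE [P2→S gives 9>3; P3→Y gives 9>4]
(A,Q,W): not NE [P2→R gives 8>2; P3→Y gives 9>0]
(A,R,X): not NE [P1→C gives 4>2; P2→P gives 8>4; P3→Z gives 4>2]
(A,R,Y): not NE [P1→C gives 7>3; P2→S gives 9>7]
(A,R,Z): not NE [P1→B gives 7>1; P2→S gives 9>8]
(A,R,W): not NE [P1→C gives 9>2; P3→Z gives 4>3]
(A,S,X): not NE [P1→C gives 6>0; P2→P gives 8>7; P3→W gives 7>5]
(A,S,Y): not NE [P1→B gives 9>0; P3→W gives 7>4]
(A,S,Z): not NE [P1→C gives 4>0; P3→W gives 7>5]
(A,S,W): not NE [P1→B gives 9>0; P2→R gives 8>0]
(B,P,X): not NE [P2→Q gives 9>4; P3→Z gives 9>8]
(B,P,Y): not NE [P1→A gives 4>2; P2→R gives 6>0; P3→Z gives 9>7]
(B,P,Z): not NE [P2→S gives 10>9]
(B,P,W): not NE [P1→C gives 4>2; P3→Z gives 9>5]
(B,Q,X): not NE [P3→Y gives 5>1]
(B,Q,Y): not NE [P1→A gives 6>3; P2→R gives 6>4]
(B,Q,Z): not NE [P2→S gives 10>0; P3→Y gives 5>1]
(B,Q,W): not NE [P1→C gives 4>2; P2→P gives 7>5; P3→Y gives 5>3]
(B,R,X): not NE [P1→C gives 4>1; P2→Q gives 9>0; P3→W gives 9>6]
(B,R,Y): not NE [P1→C gives 7>6; P3→W gives 9>1]
(B,R,Z): not NE [P2→S gives 10>0; P3→W gives 9>5]
(B,R,W): not NE [P1→C gives 9>2; P2→P gives 7>5]
(B,S,X): not NE [P2→Q gives 9>5; P3→Z gives 9>5]
(B,S,Y): not NE [P2→R gives 6>4; P3→Z gives 9>0]
(B,S,Z): not NE [P1→C gives 4>3]
(B,S,W): not NE [P2→P gives 7>6; P3→Z gives 9>8]
(C,P,X): not NE [P1→B gives 9>2; P2→R gives 10>9]
(C,P,Y): not NE [P1→A gives 4>0; P2→R gives 8>7; P3→X gives 6>0]
(C,P,Z): not NE [P1→B gives 6>1; P3→X gives 6>4]
(C,P,W): not NE [P3→X gives 6>2]
(C,Q,X): not NE [P1→B gives 9>0; P2→R gives 10>2; P3→Z gives 6>4]
(C,Q,Y): not NE [P1→A gives 6>0; P2→R gives 8>4]
(C,Q,Z): not NE [P2→P gives 4>3]
(C,Q,W): not NE [P3→Z gives 6>1]
(C,R,X): NE
(C,R,Y): not NE [P3→X gives 7>4]
(C,R,Z): not NE [P1→B gives 7>2; P2→P gives 4>0; P3→X gives 7>4]
(C,R,W): not NE [P2→Q gives 6>4; P3→X gives 7>4]
(C,S,X): not NE [P2→R gives 10>1; P3→Z gives 9>1]
(C,S,Y): not NE [P1→B gives 9>5; P2→R gives 8>2; P3→Z gives 9>3]
(C,S,Z): not NE [P2→P gives 4>2]
(C,S,W): not NE [P1→B gives 9>4; P2→Q gives 6>2; P3→Z gives 9>4]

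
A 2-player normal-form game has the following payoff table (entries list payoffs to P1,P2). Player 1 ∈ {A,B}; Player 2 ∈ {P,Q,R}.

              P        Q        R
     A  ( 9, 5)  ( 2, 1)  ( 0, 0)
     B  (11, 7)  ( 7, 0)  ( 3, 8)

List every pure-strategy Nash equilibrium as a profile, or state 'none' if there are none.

NE set: (B,R)

(A,P): not NE [P1→B gives 11>9]
(A,Q): not NE [P1→B gives 7>2; P2→P gives 5>1]
(A,R): not NE [P1→B gives 3>0; P2→P gives 5>0]
(B,P): not NE [P2→R gives 8>7]
(B,Q): not NE [P2→R gives 8>0]
(B,R): NE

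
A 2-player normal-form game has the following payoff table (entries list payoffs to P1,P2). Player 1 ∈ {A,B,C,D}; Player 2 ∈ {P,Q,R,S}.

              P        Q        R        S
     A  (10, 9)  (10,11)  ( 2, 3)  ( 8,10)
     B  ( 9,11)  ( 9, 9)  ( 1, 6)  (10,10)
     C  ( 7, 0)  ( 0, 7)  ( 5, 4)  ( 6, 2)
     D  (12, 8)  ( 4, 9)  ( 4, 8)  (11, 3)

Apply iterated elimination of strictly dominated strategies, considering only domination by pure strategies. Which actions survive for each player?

P2 drop R (Q beats it: A:11>3 B:9>6 C:7>4 D:9>8)
P1 drop C (A beats it: P:10>7 Q:10>0 S:8>6)
P1→{A,B,D} P2→{P,Q,S}

Survivors P1:{A,B,D} P2:{P,Q,S}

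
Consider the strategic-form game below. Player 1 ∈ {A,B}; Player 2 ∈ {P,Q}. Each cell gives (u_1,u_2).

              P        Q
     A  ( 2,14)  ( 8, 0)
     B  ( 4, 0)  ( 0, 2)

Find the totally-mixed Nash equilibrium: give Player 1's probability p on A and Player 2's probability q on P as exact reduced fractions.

P1 mixes 1/8 on A; P2 mixes 4/5 on P

P1 indiff ⇒ q·2+(1-q)·8 = q·4+(1-q)·0 ⇒ q(-2) = (1-q)(-8) ⇒ q = 4/5
P2 indiff ⇒ p·14+(1-p)·0 = p·0+(1-p)·2 ⇒ p(14) = (1-p)(2) ⇒ p = 1/8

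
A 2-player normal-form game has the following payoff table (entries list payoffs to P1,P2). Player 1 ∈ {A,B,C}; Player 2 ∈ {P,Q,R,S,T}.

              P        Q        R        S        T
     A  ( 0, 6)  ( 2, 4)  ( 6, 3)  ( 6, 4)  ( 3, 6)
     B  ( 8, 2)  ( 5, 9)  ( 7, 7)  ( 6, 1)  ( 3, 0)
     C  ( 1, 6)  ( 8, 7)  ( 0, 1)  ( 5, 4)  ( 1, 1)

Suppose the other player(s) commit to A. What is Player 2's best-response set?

BR_2 = {P,T}

u_2(P vs A) = 6
u_2(Q vs A) = 4
u_2(R vs A) = 3
u_2(S vs A) = 4
u_2(T vs A) = 6
max payoff 6 at {P,T}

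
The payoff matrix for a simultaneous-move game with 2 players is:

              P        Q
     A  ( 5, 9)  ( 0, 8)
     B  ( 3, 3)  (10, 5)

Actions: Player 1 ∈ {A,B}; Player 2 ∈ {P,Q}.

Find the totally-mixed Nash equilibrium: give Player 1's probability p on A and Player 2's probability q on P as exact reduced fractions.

p=2/3, q=5/6

P1 indiff ⇒ q·5+(1-q)·0 = q·3+(1-q)·10 ⇒ q(2) = (1-q)(10) ⇒ q = 5/6
P2 indiff ⇒ p·9+(1-p)·3 = p·8+(1-p)·5 ⇒ p(1) = (1-p)(2) ⇒ p = 2/3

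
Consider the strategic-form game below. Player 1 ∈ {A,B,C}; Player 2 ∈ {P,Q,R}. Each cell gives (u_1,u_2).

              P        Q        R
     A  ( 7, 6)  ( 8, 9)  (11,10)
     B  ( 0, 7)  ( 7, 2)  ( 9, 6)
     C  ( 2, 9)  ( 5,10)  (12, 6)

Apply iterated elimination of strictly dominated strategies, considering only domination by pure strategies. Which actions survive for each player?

P1 drop B (A beats it: P:7>0 Q:8>7 R:11>9)
P2 drop P (Q beats it: A:9>6 C:10>9)
P1→{A,C} P2→{Q,R}

IESDS → P1:{A,C} P2:{Q,R}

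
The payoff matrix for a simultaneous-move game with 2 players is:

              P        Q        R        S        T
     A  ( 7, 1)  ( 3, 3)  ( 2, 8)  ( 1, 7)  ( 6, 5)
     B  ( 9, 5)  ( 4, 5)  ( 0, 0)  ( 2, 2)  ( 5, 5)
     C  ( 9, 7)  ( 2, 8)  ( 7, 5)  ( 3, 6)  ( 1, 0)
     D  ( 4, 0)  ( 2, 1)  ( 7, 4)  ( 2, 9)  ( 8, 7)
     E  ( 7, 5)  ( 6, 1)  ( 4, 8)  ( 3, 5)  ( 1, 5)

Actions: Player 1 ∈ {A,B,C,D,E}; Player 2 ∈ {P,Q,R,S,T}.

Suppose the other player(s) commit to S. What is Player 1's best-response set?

u_1(A vs S) = 1
u_1(B vs S) = 2
u_1(C vs S) = 3
u_1(D vs S) = 2
u_1(E vs S) = 3
max payoff 3 at {C,E}

P1 best: {C,E}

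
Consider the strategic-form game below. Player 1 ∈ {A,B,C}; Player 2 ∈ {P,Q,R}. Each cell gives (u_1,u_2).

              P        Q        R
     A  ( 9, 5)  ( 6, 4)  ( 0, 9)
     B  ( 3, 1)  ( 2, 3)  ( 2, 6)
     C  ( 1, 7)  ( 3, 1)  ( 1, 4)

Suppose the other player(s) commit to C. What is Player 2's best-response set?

BR_2 = {P}

u_2(P vs C) = 7
u_2(Q vs C) = 1
u_2(R vs C) = 4
max payoff 7 at {P}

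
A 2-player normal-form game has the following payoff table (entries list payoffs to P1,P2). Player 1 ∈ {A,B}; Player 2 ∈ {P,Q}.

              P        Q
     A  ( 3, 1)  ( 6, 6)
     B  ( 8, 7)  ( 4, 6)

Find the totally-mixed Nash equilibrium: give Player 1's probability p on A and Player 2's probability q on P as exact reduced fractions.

(p,q) = (1/6, 2/7)

P1 indiff ⇒ q·3+(1-q)·6 = q·8+(1-q)·4 ⇒ q(-5) = (1-q)(-2) ⇒ q = 2/7
P2 indiff ⇒ p·1+(1-p)·7 = p·6+(1-p)·6 ⇒ p(-5) = (1-p)(-1) ⇒ p = 1/6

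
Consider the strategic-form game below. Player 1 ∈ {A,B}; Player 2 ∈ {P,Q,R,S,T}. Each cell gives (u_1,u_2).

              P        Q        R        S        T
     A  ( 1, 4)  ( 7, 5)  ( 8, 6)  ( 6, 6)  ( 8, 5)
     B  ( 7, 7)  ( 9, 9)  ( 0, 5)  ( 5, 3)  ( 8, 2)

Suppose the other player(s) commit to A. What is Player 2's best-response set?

u_2(P vs A) = 4
u_2(Q vs A) = 5
u_2(R vs A) = 6
u_2(S vs A) = 6
u_2(T vs A) = 5
max payoff 6 at {R,S}

P2 best: {R,S}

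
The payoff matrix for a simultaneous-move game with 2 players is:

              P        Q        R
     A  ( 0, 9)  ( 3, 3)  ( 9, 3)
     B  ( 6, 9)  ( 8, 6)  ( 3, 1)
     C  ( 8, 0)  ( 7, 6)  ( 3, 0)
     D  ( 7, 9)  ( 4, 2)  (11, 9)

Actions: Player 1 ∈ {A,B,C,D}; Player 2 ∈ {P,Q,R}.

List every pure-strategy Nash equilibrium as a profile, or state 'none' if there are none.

(A,P): not NE [P1→C gives 8>0]
(A,Q): not NE [P1→B gives 8>3; P2→P gives 9>3]
(A,R): not NE [P1→D gives 11>9; P2→P gives 9>3]
(B,P): not NE [P1→C gives 8>6]
(B,Q): not NE [P2→P gives 9>6]
(B,R): not NE [P1→D gives 11>3; P2→P gives 9>1]
(C,P): not NE [P2→Q gives 6>0]
(C,Q): not NE [P1→B gives 8>7]
(C,R): not NE [P1→D gives 11>3; P2→Q gives 6>0]
(D,P): not NE [P1→C gives 8>7]
(D,Q): not NE [P1→B gives 8>4; P2→R gives 9>2]
(D,R): NE

PSNE = {(D,R)}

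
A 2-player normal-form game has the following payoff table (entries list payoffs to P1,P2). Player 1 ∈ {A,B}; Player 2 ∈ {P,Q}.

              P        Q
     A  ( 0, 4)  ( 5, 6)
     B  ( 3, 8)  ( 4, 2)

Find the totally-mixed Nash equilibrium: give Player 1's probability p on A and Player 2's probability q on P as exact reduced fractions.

P1 indiff ⇒ q·0+(1-q)·5 = q·3+(1-q)·4 ⇒ q(-3) = (1-q)(-1) ⇒ q = 1/4
P2 indiff ⇒ p·4+(1-p)·8 = p·6+(1-p)·2 ⇒ p(-2) = (1-p)(-6) ⇒ p = 3/4

P1 mixes 3/4 on A; P2 mixes 1/4 on P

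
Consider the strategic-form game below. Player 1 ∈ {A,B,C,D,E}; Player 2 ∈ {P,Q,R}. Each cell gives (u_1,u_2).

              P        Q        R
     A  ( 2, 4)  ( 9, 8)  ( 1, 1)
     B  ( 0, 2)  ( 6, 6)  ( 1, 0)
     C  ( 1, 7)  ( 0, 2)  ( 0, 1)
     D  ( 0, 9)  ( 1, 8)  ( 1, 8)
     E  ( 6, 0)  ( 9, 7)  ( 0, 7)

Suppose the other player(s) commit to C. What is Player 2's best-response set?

P2 best: {P}

u_2(P vs C) = 7
u_2(Q vs C) = 2
u_2(R vs C) = 1
max payoff 7 at {P}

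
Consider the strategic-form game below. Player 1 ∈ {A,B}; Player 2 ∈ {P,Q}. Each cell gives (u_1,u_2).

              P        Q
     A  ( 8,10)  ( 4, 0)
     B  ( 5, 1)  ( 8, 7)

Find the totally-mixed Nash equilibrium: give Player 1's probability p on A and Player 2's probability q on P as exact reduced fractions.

p=3/8, q=4/7

P1 indiff ⇒ q·8+(1-q)·4 = q·5+(1-q)·8 ⇒ q(3) = (1-q)(4) ⇒ q = 4/7
P2 indiff ⇒ p·10+(1-p)·1 = p·0+(1-p)·7 ⇒ p(10) = (1-p)(6) ⇒ p = 3/8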